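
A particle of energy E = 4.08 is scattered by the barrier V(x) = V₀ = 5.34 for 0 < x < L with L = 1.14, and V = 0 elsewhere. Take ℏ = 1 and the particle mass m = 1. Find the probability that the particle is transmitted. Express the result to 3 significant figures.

Since E < V₀ the interior solution is evanescent with decay constant κ = √(2m(V₀ − E))/ℏ = 1.587.
κL = 1.810, sinh(κL) = 2.972.
The exact tunnelling result is T⁻¹ = 1 + V₀² sinh²(κL) / [4E(V₀ − E)] = 13.25, so T = 0.0755.

T = 0.0755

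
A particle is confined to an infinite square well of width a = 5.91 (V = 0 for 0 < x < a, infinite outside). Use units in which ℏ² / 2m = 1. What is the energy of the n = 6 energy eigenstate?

E = 10.2

The infinite-well eigenfunctions ψ_n = √(2/a) sin(nπx/a) vanish at both walls, giving E_n = n²π²ℏ²/(2ma²).
E_6 = 6² × π² / (2 × 0.5 × 5.91²) = 10.17.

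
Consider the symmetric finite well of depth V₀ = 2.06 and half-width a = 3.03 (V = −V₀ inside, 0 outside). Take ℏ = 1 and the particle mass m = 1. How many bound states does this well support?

N = 4

The dimensionless depth is z₀ = a√(2mV₀)/ℏ = 3.03 × √(4.120) = 6.150.
A new bound state (alternating even/odd) appears each time z₀ passes a multiple of π/2, so N = ⌊2z₀/π⌋ + 1 = ⌊3.915⌋ + 1 = 4.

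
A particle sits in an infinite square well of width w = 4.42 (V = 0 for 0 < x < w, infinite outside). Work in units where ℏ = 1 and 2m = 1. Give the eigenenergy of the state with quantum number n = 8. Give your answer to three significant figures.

Requiring ψ(0) = ψ(w) = 0 quantises k = nπ/w, hence E_n = ℏ²k²/2m = n²π²ℏ²/(2mw²).
E_8 = 8² × π² / (2 × 0.5 × 4.42²) = 32.33.

E = 32.3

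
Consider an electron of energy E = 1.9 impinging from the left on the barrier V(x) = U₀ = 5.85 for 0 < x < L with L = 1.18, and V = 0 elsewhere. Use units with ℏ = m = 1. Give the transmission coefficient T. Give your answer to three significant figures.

T = 0.00461

Since E < U₀ the interior solution is evanescent with decay constant κ = √(2m(U₀ − E))/ℏ = 2.811.
κL = 3.317, sinh(κL) = 13.77.
Matching ψ, ψ′ at both faces gives T = [1 + U₀² sinh²(κL) / (4E(U₀ − E))]⁻¹ = 1/217.0 = 0.00461.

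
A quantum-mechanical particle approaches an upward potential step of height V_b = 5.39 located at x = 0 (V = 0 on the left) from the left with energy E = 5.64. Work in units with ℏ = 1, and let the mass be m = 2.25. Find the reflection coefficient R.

R = 0.425

The wavenumbers are k₁ = √(2mE)/ℏ = 5.038 on the left and k₂ = √(2m(E − V_b))/ℏ = 1.061 on the right.
Continuity of ψ and ψ′ at the step yields the reflection amplitude r = (k₁ − k₂)/(k₁ + k₂) = 0.6522; thus R = |r|² = 0.4253, T = 0.5747.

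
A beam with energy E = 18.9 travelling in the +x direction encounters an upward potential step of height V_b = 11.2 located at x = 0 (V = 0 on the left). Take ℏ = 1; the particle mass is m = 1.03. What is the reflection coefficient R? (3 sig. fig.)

On each side the TISE gives plane waves with k = √(2m(E − V))/ℏ: k₁ = √(2·1.03·18.9) = 6.240, k₂ = √(2·1.03·7.7) = 3.983.
Continuity of ψ and ψ′ at the step yields the reflection amplitude r = (k₁ − k₂)/(k₁ + k₂) = 0.2208; thus R = |r|² = 0.04875, T = 0.9513.

R = 0.0487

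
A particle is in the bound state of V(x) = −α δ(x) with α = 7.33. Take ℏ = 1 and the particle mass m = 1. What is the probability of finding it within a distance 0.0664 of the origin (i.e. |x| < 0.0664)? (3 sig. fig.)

P = 0.622

The normalised bound state is ψ = √κ e^{−κ|x|} with κ = mα/ℏ² = 7.330.
P(|x| < d) = ∫_{−d}^{d} κ e^{−2κ|x|} dx = 1 − e^{−2κd} = 1 − e^{−0.9734} = 0.6222.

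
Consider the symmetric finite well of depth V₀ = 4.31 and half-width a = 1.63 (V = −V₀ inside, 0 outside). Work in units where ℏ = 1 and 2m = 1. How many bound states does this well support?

N = 3

Define the well-strength parameter z₀ = (a/ℏ)√(2mV₀) = 1.63 × √(2·0.5·4.31) = 3.384.
A new bound state (alternating even/odd) appears each time z₀ passes a multiple of π/2, so N = ⌊2z₀/π⌋ + 1 = ⌊2.154⌋ + 1 = 3.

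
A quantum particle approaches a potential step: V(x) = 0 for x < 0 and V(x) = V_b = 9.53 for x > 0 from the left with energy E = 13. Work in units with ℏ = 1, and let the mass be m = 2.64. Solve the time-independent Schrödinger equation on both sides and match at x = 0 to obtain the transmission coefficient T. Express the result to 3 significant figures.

The wavenumbers are k₁ = √(2mE)/ℏ = 8.285 on the left and k₂ = √(2m(E − V_b))/ℏ = 4.280 on the right.
Matching ψ and ψ′ at x = 0 gives r = (k₁ − k₂)/(k₁ + k₂), so R = r² = 0.1016 and T = 1 − R = 0.8984.

T = 0.898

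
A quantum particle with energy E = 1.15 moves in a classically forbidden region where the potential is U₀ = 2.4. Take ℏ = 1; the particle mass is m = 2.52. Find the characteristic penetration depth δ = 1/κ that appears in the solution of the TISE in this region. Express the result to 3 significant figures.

δ = 0.398

Since E < U₀ the TISE in this region is ψ'' = κ²ψ with κ = √(2m(U₀ − E))/ℏ.
κ = √(2 × 2.52 × 1.25) = 2.510. The penetration depth is δ = 1/κ = 0.398.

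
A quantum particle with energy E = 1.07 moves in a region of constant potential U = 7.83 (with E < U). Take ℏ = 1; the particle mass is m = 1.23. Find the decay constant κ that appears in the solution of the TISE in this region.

Since E < U the TISE in this region is ψ'' = κ²ψ with κ = √(2m(U − E))/ℏ.
κ = √(2 × 1.23 × 6.76) = 4.078.

κ = 4.08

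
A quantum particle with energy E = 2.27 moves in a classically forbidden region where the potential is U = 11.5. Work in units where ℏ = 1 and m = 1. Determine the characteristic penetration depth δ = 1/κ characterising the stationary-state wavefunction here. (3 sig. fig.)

Since E < U the TISE in this region is ψ'' = κ²ψ with κ = √(2m(U − E))/ℏ.
κ = √(2 × 1 × 9.23) = 4.297. The penetration depth is δ = 1/κ = 0.233.

δ = 0.233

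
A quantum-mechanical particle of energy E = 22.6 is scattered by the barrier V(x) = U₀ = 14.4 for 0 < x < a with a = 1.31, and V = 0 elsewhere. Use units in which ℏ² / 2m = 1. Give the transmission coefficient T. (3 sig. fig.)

T = 0.916

E > U₀: inside the barrier k₂ = √(2m(E − U₀))/ℏ = 2.864, k₂a = 3.751.
T = [1 + U₀² sin²(k₂a) / (4E(E − U₀))]⁻¹ = 1/1.092 = 0.916.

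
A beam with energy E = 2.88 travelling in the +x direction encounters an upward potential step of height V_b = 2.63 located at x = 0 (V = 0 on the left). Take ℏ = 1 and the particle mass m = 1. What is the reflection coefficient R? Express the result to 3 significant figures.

On each side the TISE gives plane waves with k = √(2m(E − V))/ℏ: k₁ = √(2·1·2.88) = 2.400, k₂ = √(2·1·0.25) = 0.7071.
Matching ψ and ψ′ at x = 0 gives r = (k₁ − k₂)/(k₁ + k₂), so R = r² = 0.2969 and T = 1 − R = 0.7031.

R = 0.297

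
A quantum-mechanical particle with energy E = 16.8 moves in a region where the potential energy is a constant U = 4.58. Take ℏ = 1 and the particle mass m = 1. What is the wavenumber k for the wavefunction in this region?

k = 4.94

With E > U the solution is oscillatory, ψ ∝ e^{±ikx} with k = √(2m(E − U))/ℏ.
k = √(2 × 1 × 12.22) = 4.944.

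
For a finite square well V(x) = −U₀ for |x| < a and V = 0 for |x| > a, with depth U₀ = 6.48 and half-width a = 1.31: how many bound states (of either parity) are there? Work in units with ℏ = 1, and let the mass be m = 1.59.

N = 4

The dimensionless depth is z₀ = a√(2mU₀)/ℏ = 1.31 × √(20.61) = 5.947.
The even/odd transcendental equations gain one root per π/2 in z₀, giving N = 1 + ⌊2z₀/π⌋ = 1 + ⌊3.786⌋ = 4.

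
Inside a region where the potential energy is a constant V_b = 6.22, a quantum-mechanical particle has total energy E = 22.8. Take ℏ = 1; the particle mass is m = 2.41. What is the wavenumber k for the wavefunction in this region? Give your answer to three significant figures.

With E > V_b the solution is oscillatory, ψ ∝ e^{±ikx} with k = √(2m(E − V_b))/ℏ.
k = √(2 × 2.41 × 16.58) = 8.940.

k = 8.94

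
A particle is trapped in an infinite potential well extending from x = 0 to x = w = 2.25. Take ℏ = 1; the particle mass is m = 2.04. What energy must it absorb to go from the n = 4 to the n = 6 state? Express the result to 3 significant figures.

E_n = n²π²ℏ²/(2mw²), so ΔE = (6² − 4²) π²ℏ²/(2mw²).
ΔE = 20 × π² / (2 × 2.04 × 2.25²) = 9.557.

ΔE = 9.56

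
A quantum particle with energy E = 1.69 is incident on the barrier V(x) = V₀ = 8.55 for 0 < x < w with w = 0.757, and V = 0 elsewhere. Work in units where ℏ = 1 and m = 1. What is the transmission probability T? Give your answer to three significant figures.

T = 0.00929

E < V₀: inside the barrier ψ ∝ e^{±κx} with κ = √(2m(V₀ − E))/ℏ = 3.704.
κw = 2.804, sinh(κw) = 8.225.
The exact tunnelling result is T⁻¹ = 1 + V₀² sinh²(κw) / [4E(V₀ − E)] = 107.6, so T = 0.00929.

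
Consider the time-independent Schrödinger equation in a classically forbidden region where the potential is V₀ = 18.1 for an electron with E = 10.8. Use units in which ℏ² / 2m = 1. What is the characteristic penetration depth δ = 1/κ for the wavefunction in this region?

δ = 0.370

Since E < V₀ the TISE in this region is ψ'' = κ²ψ with κ = √(2m(V₀ − E))/ℏ.
κ = √(2 × 0.5 × 7.3) = 2.702. The penetration depth is δ = 1/κ = 0.370.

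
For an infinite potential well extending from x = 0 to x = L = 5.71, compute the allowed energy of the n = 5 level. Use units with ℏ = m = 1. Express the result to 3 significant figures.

The infinite-well eigenfunctions ψ_n = √(2/L) sin(nπx/L) vanish at both walls, giving E_n = n²π²ℏ²/(2mL²).
E_5 = 5² × π² / (2 × 1 × 5.71²) = 3.784.

E = 3.78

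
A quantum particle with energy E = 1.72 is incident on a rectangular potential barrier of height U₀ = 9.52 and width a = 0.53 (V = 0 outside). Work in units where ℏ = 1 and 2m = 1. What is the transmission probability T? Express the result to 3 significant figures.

T = 0.120

Since E < U₀ the interior solution is evanescent with decay constant κ = √(2m(U₀ − E))/ℏ = 2.793.
κa = 1.480, sinh(κa) = 2.083.
The exact tunnelling result is T⁻¹ = 1 + U₀² sinh²(κa) / [4E(U₀ − E)] = 8.329, so T = 0.120.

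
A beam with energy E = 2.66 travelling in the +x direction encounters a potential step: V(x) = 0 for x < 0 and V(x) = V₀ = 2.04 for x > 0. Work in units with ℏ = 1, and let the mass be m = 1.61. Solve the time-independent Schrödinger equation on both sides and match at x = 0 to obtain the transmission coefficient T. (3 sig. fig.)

T = 0.878

The wavenumbers are k₁ = √(2mE)/ℏ = 2.927 on the left and k₂ = √(2m(E − V₀))/ℏ = 1.413 on the right.
Matching ψ and ψ′ at x = 0 gives r = (k₁ − k₂)/(k₁ + k₂), so R = r² = 0.1217 and T = 1 − R = 0.8783.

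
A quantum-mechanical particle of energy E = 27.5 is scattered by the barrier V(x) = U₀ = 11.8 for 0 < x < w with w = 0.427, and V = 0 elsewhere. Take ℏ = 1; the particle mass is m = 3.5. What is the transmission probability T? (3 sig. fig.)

Above the barrier the interior wavenumber is k₂ = √(2m(E − U₀))/ℏ = 10.48, giving phase k₂w = 4.476.
T = [1 + U₀² sin²(k₂w) / (4E(E − U₀))]⁻¹ = 1/1.076 = 0.929.

T = 0.929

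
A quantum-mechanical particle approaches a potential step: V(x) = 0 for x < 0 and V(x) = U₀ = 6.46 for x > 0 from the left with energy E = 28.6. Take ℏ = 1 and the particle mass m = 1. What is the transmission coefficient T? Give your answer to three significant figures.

T = 0.996

The wavenumbers are k₁ = √(2mE)/ℏ = 7.563 on the left and k₂ = √(2m(E − U₀))/ℏ = 6.654 on the right.
Continuity of ψ and ψ′ at the step yields the reflection amplitude r = (k₁ − k₂)/(k₁ + k₂) = 0.06392; thus R = |r|² = 0.004086, T = 0.9959.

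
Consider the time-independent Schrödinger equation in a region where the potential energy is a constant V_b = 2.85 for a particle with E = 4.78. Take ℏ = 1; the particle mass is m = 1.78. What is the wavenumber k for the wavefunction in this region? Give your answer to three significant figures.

With E > V_b the solution is oscillatory, ψ ∝ e^{±ikx} with k = √(2m(E − V_b))/ℏ.
k = √(2 × 1.78 × 1.93) = 2.621.

k = 2.62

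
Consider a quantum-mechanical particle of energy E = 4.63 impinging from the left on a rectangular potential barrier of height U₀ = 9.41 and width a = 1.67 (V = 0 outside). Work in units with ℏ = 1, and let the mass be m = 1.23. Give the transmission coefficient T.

E < U₀: inside the barrier ψ ∝ e^{±κx} with κ = √(2m(U₀ − E))/ℏ = 3.429.
κa = 5.727, sinh(κa) = 153.5.
The exact tunnelling result is T⁻¹ = 1 + U₀² sinh²(κa) / [4E(U₀ − E)] = 23560, so T = 0.0000424.

T = 0.0000424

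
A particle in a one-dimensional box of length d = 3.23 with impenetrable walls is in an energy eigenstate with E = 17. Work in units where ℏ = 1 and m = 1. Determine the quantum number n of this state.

From E_n = n²π²ℏ²/(2md²) invert to n = √(2md²E)/(πℏ).
n = (3.23/π) × √(2 × 1 × 17) = 5.995 → n = 6.

n = 6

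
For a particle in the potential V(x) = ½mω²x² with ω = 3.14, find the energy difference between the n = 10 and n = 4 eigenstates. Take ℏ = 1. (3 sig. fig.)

ΔE = 18.8

E_n = ℏω(n + ½), so ΔE = (10 − 4) ℏω = 6 × 3.14 = 18.84.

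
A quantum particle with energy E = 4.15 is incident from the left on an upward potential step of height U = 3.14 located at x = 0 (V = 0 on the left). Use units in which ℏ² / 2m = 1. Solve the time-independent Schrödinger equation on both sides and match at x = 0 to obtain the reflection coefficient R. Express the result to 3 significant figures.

R = 0.115

The wavenumbers are k₁ = √(2mE)/ℏ = 2.037 on the left and k₂ = √(2m(E − U))/ℏ = 1.005 on the right.
Continuity of ψ and ψ′ at the step yields the reflection amplitude r = (k₁ − k₂)/(k₁ + k₂) = 0.3393; thus R = |r|² = 0.1151, T = 0.8849.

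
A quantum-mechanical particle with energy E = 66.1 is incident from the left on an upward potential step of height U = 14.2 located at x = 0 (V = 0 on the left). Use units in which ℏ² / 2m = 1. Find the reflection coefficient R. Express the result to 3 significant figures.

R = 0.00365

On each side the TISE gives plane waves with k = √(2m(E − V))/ℏ: k₁ = √(2·½·66.1) = 8.130, k₂ = √(2·½·51.9) = 7.204.
Matching ψ and ψ′ at x = 0 gives r = (k₁ − k₂)/(k₁ + k₂), so R = r² = 0.003647 and T = 1 − R = 0.9964.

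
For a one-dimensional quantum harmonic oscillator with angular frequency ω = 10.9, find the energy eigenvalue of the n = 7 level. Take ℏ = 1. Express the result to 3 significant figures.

Using E_n = (n + ½)ℏω: E_7 = 7.5 × 10.9 = 81.75.

E = 81.8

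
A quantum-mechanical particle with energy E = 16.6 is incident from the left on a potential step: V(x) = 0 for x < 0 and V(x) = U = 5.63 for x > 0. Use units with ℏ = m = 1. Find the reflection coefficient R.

On each side the TISE gives plane waves with k = √(2m(E − V))/ℏ: k₁ = √(2·1·16.6) = 5.762, k₂ = √(2·1·10.97) = 4.684.
Matching ψ and ψ′ at x = 0 gives r = (k₁ − k₂)/(k₁ + k₂), so R = r² = 0.01065 and T = 1 − R = 0.9894.

R = 0.0106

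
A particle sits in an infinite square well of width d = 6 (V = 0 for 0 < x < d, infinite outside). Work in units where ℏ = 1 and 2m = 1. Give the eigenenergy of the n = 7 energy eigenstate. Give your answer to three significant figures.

E = 13.4

The infinite-well eigenfunctions ψ_n = √(2/d) sin(nπx/d) vanish at both walls, giving E_n = n²π²ℏ²/(2md²).
E_7 = 7² × π² / (2 × 0.5 × 6²) = 13.43.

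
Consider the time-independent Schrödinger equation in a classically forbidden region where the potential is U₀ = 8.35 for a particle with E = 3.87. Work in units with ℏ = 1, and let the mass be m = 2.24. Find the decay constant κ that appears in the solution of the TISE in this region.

Since E < U₀ the TISE in this region is ψ'' = κ²ψ with κ = √(2m(U₀ − E))/ℏ.
κ = √(2 × 2.24 × 4.48) = 4.480.

κ = 4.48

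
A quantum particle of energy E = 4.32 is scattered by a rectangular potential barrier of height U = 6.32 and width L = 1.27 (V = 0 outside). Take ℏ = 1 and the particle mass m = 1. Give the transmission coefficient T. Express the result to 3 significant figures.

E < U: inside the barrier ψ ∝ e^{±κx} with κ = √(2m(U − E))/ℏ = 2.000.
κL = 2.540, sinh(κL) = 6.300.
The exact tunnelling result is T⁻¹ = 1 + U² sinh²(κL) / [4E(U − E)] = 46.88, so T = 0.0213.

T = 0.0213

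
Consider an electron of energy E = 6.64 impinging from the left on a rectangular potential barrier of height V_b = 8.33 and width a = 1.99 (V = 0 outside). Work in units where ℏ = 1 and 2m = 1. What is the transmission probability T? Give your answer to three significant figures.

T = 0.0146

Since E < V_b the interior solution is evanescent with decay constant κ = √(2m(V_b − E))/ℏ = 1.300.
κa = 2.587, sinh(κa) = 6.607.
Matching ψ, ψ′ at both faces gives T = [1 + V_b² sinh²(κa) / (4E(V_b − E))]⁻¹ = 1/68.49 = 0.0146.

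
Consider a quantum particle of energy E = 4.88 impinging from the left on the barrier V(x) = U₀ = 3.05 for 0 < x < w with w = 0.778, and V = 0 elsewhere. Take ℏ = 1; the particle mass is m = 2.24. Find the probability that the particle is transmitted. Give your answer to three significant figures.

E > U₀: inside the barrier k₂ = √(2m(E − U₀))/ℏ = 2.863, k₂w = 2.228.
T = [1 + U₀² sin²(k₂w) / (4E(E − U₀))]⁻¹ = 1/1.163 = 0.860.

T = 0.860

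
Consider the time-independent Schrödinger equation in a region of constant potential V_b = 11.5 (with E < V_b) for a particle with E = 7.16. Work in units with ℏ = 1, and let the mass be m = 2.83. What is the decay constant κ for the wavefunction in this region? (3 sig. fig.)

κ = 4.96

Since E < V_b the TISE in this region is ψ'' = κ²ψ with κ = √(2m(V_b − E))/ℏ.
κ = √(2 × 2.83 × 4.34) = 4.956.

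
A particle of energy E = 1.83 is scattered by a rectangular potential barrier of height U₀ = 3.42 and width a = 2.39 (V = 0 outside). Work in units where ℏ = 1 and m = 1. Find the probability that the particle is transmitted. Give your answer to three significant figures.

T = 0.000790

E < U₀: inside the barrier ψ ∝ e^{±κx} with κ = √(2m(U₀ − E))/ℏ = 1.783.
κa = 4.262, sinh(κa) = 35.47.
The exact tunnelling result is T⁻¹ = 1 + U₀² sinh²(κa) / [4E(U₀ − E)] = 1265, so T = 0.000790.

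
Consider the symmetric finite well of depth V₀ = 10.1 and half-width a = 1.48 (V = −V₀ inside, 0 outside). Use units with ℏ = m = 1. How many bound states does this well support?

Define the well-strength parameter z₀ = (a/ℏ)√(2mV₀) = 1.48 × √(2·1·10.1) = 6.652.
The even/odd transcendental equations gain one root per π/2 in z₀, giving N = 1 + ⌊2z₀/π⌋ = 1 + ⌊4.235⌋ = 5.

N = 5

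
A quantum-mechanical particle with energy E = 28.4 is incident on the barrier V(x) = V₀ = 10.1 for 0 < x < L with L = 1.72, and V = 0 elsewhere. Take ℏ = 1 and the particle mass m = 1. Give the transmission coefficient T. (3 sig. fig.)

T = 0.967

Above the barrier the interior wavenumber is k₂ = √(2m(E − V₀))/ℏ = 6.050, giving phase k₂L = 10.41.
Matching at both interfaces gives T⁻¹ = 1 + V₀² sin²(k₂L) / [4E(E − V₀)] = 1.034, hence T = 0.967.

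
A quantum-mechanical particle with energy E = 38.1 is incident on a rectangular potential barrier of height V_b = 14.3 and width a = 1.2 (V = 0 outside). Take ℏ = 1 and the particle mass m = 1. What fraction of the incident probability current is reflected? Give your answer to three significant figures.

Above the barrier the interior wavenumber is k₂ = √(2m(E − V_b))/ℏ = 6.899, giving phase k₂a = 8.279.
T = [1 + V_b² sin²(k₂a) / (4E(E − V_b))]⁻¹ = 1/1.047 = 0.955.
R = 1 − T = 0.0447.

R = 0.0447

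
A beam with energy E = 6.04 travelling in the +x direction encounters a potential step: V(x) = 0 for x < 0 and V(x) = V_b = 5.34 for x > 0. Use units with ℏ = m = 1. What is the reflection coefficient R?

R = 0.242

On each side the TISE gives plane waves with k = √(2m(E − V))/ℏ: k₁ = √(2·1·6.04) = 3.476, k₂ = √(2·1·0.7) = 1.183.
Continuity of ψ and ψ′ at the step yields the reflection amplitude r = (k₁ − k₂)/(k₁ + k₂) = 0.4921; thus R = |r|² = 0.2421, T = 0.7579.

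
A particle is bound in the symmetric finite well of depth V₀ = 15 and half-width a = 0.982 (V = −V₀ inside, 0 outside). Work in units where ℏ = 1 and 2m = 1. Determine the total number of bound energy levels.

N = 3

Define the well-strength parameter z₀ = (a/ℏ)√(2mV₀) = 0.982 × √(2·0.5·15) = 3.803.
A new bound state (alternating even/odd) appears each time z₀ passes a multiple of π/2, so N = ⌊2z₀/π⌋ + 1 = ⌊2.421⌋ + 1 = 3.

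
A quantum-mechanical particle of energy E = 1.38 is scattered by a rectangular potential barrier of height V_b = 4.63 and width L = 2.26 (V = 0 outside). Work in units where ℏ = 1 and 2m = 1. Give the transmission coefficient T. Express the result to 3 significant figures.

Since E < V_b the interior solution is evanescent with decay constant κ = √(2m(V_b − E))/ℏ = 1.803.
κL = 4.074, sinh(κL) = 29.40.
The exact tunnelling result is T⁻¹ = 1 + V_b² sinh²(κL) / [4E(V_b − E)] = 1034, so T = 0.000968.

T = 0.000968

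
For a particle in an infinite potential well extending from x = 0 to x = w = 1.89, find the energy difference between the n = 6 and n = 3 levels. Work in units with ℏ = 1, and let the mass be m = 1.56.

ΔE = 23.9

E_n = n²π²ℏ²/(2mw²), so ΔE = (6² − 3²) π²ℏ²/(2mw²).
ΔE = 27 × π² / (2 × 1.56 × 1.89²) = 23.91.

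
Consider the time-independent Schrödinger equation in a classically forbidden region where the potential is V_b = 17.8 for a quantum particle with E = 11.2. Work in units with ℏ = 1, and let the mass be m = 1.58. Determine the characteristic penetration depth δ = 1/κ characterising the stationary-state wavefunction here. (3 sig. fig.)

Since E < V_b the TISE in this region is ψ'' = κ²ψ with κ = √(2m(V_b − E))/ℏ.
κ = √(2 × 1.58 × 6.6) = 4.567. The penetration depth is δ = 1/κ = 0.219.

δ = 0.219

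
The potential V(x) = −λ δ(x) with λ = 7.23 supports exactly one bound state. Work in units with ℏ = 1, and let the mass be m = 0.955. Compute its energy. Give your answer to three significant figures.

The bound state is ψ(x) = √κ e^{−κ|x|}. The derivative jump ψ'(0⁺) − ψ'(0⁻) = −(2mλ/ℏ²)ψ(0) fixes κ = mλ/ℏ² = 6.905.
Then E = −ℏ²κ²/(2m) = −mλ²/(2ℏ²) = -24.96.

E = -25.0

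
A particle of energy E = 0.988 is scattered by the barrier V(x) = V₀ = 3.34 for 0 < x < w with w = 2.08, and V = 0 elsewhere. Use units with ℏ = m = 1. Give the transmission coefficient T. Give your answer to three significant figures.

T = 0.000402

Since E < V₀ the interior solution is evanescent with decay constant κ = √(2m(V₀ − E))/ℏ = 2.169.
κw = 4.511, sinh(κw) = 45.51.
The exact tunnelling result is T⁻¹ = 1 + V₀² sinh²(κw) / [4E(V₀ − E)] = 2487, so T = 0.000402.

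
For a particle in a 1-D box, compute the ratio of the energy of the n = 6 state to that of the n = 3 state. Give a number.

4

E_n = n²π²ℏ²/(2mL²) so the ratio is n₂²/n₁² = 36/9 = 4.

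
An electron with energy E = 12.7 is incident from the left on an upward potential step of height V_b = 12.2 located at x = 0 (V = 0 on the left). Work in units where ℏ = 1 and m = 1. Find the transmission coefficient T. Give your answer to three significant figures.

T = 0.553

On each side the TISE gives plane waves with k = √(2m(E − V))/ℏ: k₁ = √(2·1·12.7) = 5.040, k₂ = √(2·1·0.5) = 1.000.
Matching ψ and ψ′ at x = 0 gives r = (k₁ − k₂)/(k₁ + k₂), so R = r² = 0.4474 and T = 1 − R = 0.5526.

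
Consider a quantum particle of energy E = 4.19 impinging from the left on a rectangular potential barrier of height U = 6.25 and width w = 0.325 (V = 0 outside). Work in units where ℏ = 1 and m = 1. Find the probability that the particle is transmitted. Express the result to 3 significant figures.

Since E < U the interior solution is evanescent with decay constant κ = √(2m(U − E))/ℏ = 2.030.
κw = 0.6597, sinh(κw) = 0.7086.
The exact tunnelling result is T⁻¹ = 1 + U² sinh²(κw) / [4E(U − E)] = 1.568, so T = 0.638.

T = 0.638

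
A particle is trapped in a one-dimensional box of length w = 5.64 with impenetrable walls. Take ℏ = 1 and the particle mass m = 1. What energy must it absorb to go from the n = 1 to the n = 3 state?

E_n = n²π²ℏ²/(2mw²), so ΔE = (3² − 1²) π²ℏ²/(2mw²).
ΔE = 8 × π² / (2 × 1 × 5.64²) = 1.241.

ΔE = 1.24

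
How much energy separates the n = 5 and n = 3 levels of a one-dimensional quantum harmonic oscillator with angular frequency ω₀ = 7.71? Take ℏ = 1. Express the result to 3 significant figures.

ΔE = 15.4

E_n = ℏω₀(n + ½), so ΔE = (5 − 3) ℏω₀ = 2 × 7.71 = 15.42.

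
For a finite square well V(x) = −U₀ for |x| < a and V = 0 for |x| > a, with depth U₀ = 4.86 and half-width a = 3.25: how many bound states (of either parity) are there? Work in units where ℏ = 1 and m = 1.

The dimensionless depth is z₀ = a√(2mU₀)/ℏ = 3.25 × √(9.720) = 10.13.
The even/odd transcendental equations gain one root per π/2 in z₀, giving N = 1 + ⌊2z₀/π⌋ = 1 + ⌊6.451⌋ = 7.

N = 7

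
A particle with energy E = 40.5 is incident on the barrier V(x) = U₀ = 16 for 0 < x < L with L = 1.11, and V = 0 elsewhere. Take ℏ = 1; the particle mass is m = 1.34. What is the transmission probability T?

Above the barrier the interior wavenumber is k₂ = √(2m(E − U₀))/ℏ = 8.103, giving phase k₂L = 8.994.
Matching at both interfaces gives T⁻¹ = 1 + U₀² sin²(k₂L) / [4E(E − U₀)] = 1.011, hence T = 0.989.

T = 0.989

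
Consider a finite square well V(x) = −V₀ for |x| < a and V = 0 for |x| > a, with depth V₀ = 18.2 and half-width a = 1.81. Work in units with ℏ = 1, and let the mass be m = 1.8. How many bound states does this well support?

Define the well-strength parameter z₀ = (a/ℏ)√(2mV₀) = 1.81 × √(2·1.8·18.2) = 14.65.
The even/odd transcendental equations gain one root per π/2 in z₀, giving N = 1 + ⌊2z₀/π⌋ = 1 + ⌊9.327⌋ = 10.

N = 10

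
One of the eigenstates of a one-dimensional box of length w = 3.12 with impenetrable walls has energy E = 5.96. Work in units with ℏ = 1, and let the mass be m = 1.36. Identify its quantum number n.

For an infinite well E_n = n²π²ℏ²/(2mw²), so n = (w/πℏ)√(2mE).
n = (3.12/π) × √(2 × 1.36 × 5.96) = 3.999 → n = 4.

n = 4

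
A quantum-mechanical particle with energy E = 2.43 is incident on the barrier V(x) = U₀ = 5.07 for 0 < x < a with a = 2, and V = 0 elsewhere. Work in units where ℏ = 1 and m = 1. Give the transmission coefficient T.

T = 0.000407

E < U₀: inside the barrier ψ ∝ e^{±κx} with κ = √(2m(U₀ − E))/ℏ = 2.298.
κa = 4.596, sinh(κa) = 49.52.
The exact tunnelling result is T⁻¹ = 1 + U₀² sinh²(κa) / [4E(U₀ − E)] = 2458, so T = 0.000407.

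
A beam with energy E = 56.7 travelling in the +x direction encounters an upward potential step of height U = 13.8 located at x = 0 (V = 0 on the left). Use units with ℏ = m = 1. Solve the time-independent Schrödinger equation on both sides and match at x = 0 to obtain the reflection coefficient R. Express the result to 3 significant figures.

R = 0.00485

On each side the TISE gives plane waves with k = √(2m(E − V))/ℏ: k₁ = √(2·1·56.7) = 10.65, k₂ = √(2·1·42.9) = 9.263.
Matching ψ and ψ′ at x = 0 gives r = (k₁ − k₂)/(k₁ + k₂), so R = r² = 0.004846 and T = 1 − R = 0.9952.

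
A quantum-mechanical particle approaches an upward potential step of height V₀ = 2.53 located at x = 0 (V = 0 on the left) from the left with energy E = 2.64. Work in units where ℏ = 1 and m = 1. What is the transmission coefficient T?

T = 0.563

The wavenumbers are k₁ = √(2mE)/ℏ = 2.298 on the left and k₂ = √(2m(E − V₀))/ℏ = 0.4690 on the right.
Matching ψ and ψ′ at x = 0 gives r = (k₁ − k₂)/(k₁ + k₂), so R = r² = 0.4369 and T = 1 − R = 0.5631.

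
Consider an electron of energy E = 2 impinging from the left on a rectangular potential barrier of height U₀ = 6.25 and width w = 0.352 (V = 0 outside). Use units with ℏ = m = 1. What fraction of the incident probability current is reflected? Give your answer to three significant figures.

R = 0.630

E < U₀: inside the barrier ψ ∝ e^{±κx} with κ = √(2m(U₀ − E))/ℏ = 2.915.
κw = 1.026, sinh(κw) = 1.216.
The exact tunnelling result is T⁻¹ = 1 + U₀² sinh²(κw) / [4E(U₀ − E)] = 2.699, so T = 0.370.
R = 1 − T = 0.630.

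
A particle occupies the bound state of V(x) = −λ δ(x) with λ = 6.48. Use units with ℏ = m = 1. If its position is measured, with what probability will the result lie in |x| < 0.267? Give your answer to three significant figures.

The normalised bound state is ψ = √κ e^{−κ|x|} with κ = mλ/ℏ² = 6.480.
P(|x| < d) = ∫_{−d}^{d} κ e^{−2κ|x|} dx = 1 − e^{−2κd} = 1 − e^{−3.460} = 0.9686.

P = 0.969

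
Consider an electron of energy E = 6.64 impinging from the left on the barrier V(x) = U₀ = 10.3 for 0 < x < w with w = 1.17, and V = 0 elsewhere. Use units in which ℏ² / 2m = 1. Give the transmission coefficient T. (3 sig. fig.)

Since E < U₀ the interior solution is evanescent with decay constant κ = √(2m(U₀ − E))/ℏ = 1.913.
κw = 2.238, sinh(κw) = 4.636.
Matching ψ, ψ′ at both faces gives T = [1 + U₀² sinh²(κw) / (4E(U₀ − E))]⁻¹ = 1/24.45 = 0.0409.

T = 0.0409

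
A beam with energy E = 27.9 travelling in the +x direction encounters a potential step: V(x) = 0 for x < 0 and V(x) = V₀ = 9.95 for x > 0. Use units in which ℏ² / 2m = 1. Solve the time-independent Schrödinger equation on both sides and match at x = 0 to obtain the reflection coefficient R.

R = 0.0121

The wavenumbers are k₁ = √(2mE)/ℏ = 5.282 on the left and k₂ = √(2m(E − V₀))/ℏ = 4.237 on the right.
Matching ψ and ψ′ at x = 0 gives r = (k₁ − k₂)/(k₁ + k₂), so R = r² = 0.01206 and T = 1 − R = 0.9879.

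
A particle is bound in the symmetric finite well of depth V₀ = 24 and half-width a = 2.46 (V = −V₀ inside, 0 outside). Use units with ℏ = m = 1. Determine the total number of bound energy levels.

N = 11

Define the well-strength parameter z₀ = (a/ℏ)√(2mV₀) = 2.46 × √(2·1·24) = 17.04.
The even/odd transcendental equations gain one root per π/2 in z₀, giving N = 1 + ⌊2z₀/π⌋ = 1 + ⌊10.85⌋ = 11.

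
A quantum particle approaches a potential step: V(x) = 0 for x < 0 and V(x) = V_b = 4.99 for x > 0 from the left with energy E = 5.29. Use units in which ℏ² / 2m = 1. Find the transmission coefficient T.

T = 0.621

The wavenumbers are k₁ = √(2mE)/ℏ = 2.300 on the left and k₂ = √(2m(E − V_b))/ℏ = 0.5477 on the right.
Matching ψ and ψ′ at x = 0 gives r = (k₁ − k₂)/(k₁ + k₂), so R = r² = 0.3786 and T = 1 − R = 0.6214.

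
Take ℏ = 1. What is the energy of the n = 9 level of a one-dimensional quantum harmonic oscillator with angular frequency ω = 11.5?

Using E_n = (n + ½)ℏω: E_9 = 9.5 × 11.5 = 109.3.

E = 109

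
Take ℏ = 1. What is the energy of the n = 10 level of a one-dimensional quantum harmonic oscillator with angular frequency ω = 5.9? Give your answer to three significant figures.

E = 62.0

The oscillator eigenvalues are E_n = ℏω(n + ½), so E_10 = 5.9 × 10.5 = 61.95.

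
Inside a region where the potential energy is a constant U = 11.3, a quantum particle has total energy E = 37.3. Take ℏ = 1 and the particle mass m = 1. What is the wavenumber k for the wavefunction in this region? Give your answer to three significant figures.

With E > U the solution is oscillatory, ψ ∝ e^{±ikx} with k = √(2m(E − U))/ℏ.
k = √(2 × 1 × 26) = 7.211.

k = 7.21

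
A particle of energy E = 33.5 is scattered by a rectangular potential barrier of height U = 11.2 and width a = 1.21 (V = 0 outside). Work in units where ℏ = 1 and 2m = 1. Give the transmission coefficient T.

T = 0.988

E > U: inside the barrier k₂ = √(2m(E − U))/ℏ = 4.722, k₂a = 5.714.
T = [1 + U² sin²(k₂a) / (4E(E − U))]⁻¹ = 1/1.012 = 0.988.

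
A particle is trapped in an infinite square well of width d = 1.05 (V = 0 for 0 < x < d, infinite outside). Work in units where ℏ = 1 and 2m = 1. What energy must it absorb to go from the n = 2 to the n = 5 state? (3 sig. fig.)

E_n = n²π²ℏ²/(2md²), so ΔE = (5² − 2²) π²ℏ²/(2md²).
ΔE = 21 × π² / (2 × 0.5 × 1.05²) = 188.0.

ΔE = 188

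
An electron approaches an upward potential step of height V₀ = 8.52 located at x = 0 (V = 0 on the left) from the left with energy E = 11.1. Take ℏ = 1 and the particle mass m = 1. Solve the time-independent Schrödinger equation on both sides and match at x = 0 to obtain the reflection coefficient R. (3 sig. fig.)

On each side the TISE gives plane waves with k = √(2m(E − V))/ℏ: k₁ = √(2·1·11.1) = 4.712, k₂ = √(2·1·2.58) = 2.272.
Continuity of ψ and ψ′ at the step yields the reflection amplitude r = (k₁ − k₂)/(k₁ + k₂) = 0.3494; thus R = |r|² = 0.1221, T = 0.8779.

R = 0.122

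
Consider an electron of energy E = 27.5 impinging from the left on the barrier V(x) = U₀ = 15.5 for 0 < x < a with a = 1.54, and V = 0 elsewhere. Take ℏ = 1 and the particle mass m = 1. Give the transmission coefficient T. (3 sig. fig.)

T = 0.858

E > U₀: inside the barrier k₂ = √(2m(E − U₀))/ℏ = 4.899, k₂a = 7.544.
Matching at both interfaces gives T⁻¹ = 1 + U₀² sin²(k₂a) / [4E(E − U₀)] = 1.165, hence T = 0.858.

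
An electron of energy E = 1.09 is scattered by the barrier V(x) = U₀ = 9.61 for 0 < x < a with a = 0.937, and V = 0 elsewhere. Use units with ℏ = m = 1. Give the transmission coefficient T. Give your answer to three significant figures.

T = 0.000703

Since E < U₀ the interior solution is evanescent with decay constant κ = √(2m(U₀ − E))/ℏ = 4.128.
κa = 3.868, sinh(κa) = 23.91.
The exact tunnelling result is T⁻¹ = 1 + U₀² sinh²(κa) / [4E(U₀ − E)] = 1422, so T = 0.000703.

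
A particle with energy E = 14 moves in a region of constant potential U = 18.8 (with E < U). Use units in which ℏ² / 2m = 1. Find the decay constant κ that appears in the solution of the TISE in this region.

κ = 2.19

Since E < U the TISE in this region is ψ'' = κ²ψ with κ = √(2m(U − E))/ℏ.
κ = √(2 × 0.5 × 4.8) = 2.191.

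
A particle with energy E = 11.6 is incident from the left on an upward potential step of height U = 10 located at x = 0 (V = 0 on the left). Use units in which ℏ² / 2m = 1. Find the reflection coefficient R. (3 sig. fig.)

The wavenumbers are k₁ = √(2mE)/ℏ = 3.406 on the left and k₂ = √(2m(E − U))/ℏ = 1.265 on the right.
Matching ψ and ψ′ at x = 0 gives r = (k₁ − k₂)/(k₁ + k₂), so R = r² = 0.2101 and T = 1 − R = 0.7899.

R = 0.210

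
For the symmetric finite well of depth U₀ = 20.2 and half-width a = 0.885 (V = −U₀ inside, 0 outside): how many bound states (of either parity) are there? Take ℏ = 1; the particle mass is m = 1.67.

Define the well-strength parameter z₀ = (a/ℏ)√(2mU₀) = 0.885 × √(2·1.67·20.2) = 7.269.
A new bound state (alternating even/odd) appears each time z₀ passes a multiple of π/2, so N = ⌊2z₀/π⌋ + 1 = ⌊4.628⌋ + 1 = 5.

N = 5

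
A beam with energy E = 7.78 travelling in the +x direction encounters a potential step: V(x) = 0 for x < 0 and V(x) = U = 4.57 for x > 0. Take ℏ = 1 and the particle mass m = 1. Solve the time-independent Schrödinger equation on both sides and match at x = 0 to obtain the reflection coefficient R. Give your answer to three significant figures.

R = 0.0474

The wavenumbers are k₁ = √(2mE)/ℏ = 3.945 on the left and k₂ = √(2m(E − U))/ℏ = 2.534 on the right.
Matching ψ and ψ′ at x = 0 gives r = (k₁ − k₂)/(k₁ + k₂), so R = r² = 0.04743 and T = 1 − R = 0.9526.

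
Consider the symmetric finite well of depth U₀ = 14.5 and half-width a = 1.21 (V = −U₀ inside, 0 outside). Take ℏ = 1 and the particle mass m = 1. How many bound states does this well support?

N = 5

The dimensionless depth is z₀ = a√(2mU₀)/ℏ = 1.21 × √(29.00) = 6.516.
A new bound state (alternating even/odd) appears each time z₀ passes a multiple of π/2, so N = ⌊2z₀/π⌋ + 1 = ⌊4.148⌋ + 1 = 5.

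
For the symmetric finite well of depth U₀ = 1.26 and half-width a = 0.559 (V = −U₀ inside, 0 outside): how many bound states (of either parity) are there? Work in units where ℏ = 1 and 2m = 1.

The dimensionless depth is z₀ = a√(2mU₀)/ℏ = 0.559 × √(1.260) = 0.6275.
A new bound state (alternating even/odd) appears each time z₀ passes a multiple of π/2, so N = ⌊2z₀/π⌋ + 1 = ⌊0.3995⌋ + 1 = 1.

N = 1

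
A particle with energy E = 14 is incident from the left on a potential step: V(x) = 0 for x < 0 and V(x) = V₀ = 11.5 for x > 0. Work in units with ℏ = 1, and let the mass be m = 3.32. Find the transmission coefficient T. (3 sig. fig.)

T = 0.835

On each side the TISE gives plane waves with k = √(2m(E − V))/ℏ: k₁ = √(2·3.32·14) = 9.642, k₂ = √(2·3.32·2.5) = 4.074.
Continuity of ψ and ψ′ at the step yields the reflection amplitude r = (k₁ − k₂)/(k₁ + k₂) = 0.4059; thus R = |r|² = 0.1648, T = 0.8352.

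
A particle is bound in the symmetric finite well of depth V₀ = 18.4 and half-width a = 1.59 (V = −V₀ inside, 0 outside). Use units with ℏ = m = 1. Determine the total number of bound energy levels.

N = 7

Define the well-strength parameter z₀ = (a/ℏ)√(2mV₀) = 1.59 × √(2·1·18.4) = 9.645.
The even/odd transcendental equations gain one root per π/2 in z₀, giving N = 1 + ⌊2z₀/π⌋ = 1 + ⌊6.140⌋ = 7.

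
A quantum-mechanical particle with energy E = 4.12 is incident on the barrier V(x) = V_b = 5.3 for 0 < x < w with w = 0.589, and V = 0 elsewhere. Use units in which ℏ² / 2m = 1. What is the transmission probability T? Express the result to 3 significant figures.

T = 0.596

E < V_b: inside the barrier ψ ∝ e^{±κx} with κ = √(2m(V_b − E))/ℏ = 1.086.
κw = 0.6398, sinh(κw) = 0.6844.
Matching ψ, ψ′ at both faces gives T = [1 + V_b² sinh²(κw) / (4E(V_b − E))]⁻¹ = 1/1.677 = 0.596.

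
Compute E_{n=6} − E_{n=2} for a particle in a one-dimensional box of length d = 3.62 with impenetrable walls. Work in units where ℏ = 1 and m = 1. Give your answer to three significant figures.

E_n = n²π²ℏ²/(2md²), so ΔE = (6² − 2²) π²ℏ²/(2md²).
ΔE = 32 × π² / (2 × 1 × 3.62²) = 12.05.

ΔE = 12.1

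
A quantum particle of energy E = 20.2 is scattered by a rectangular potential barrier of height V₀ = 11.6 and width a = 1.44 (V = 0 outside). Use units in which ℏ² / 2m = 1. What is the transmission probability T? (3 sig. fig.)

Above the barrier the interior wavenumber is k₂ = √(2m(E − V₀))/ℏ = 2.933, giving phase k₂a = 4.223.
Matching at both interfaces gives T⁻¹ = 1 + V₀² sin²(k₂a) / [4E(E − V₀)] = 1.151, hence T = 0.869.

T = 0.869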